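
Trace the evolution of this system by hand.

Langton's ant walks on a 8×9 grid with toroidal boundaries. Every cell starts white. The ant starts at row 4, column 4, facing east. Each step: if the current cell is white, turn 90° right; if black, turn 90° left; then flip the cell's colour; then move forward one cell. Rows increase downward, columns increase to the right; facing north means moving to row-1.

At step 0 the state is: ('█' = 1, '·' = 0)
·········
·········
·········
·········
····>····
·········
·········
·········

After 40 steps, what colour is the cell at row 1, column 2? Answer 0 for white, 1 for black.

1

step 0: ·········
·········
·········
·········
····>····
·········
·········
·········
step 1: ·········
·········
·········
·········
····█····
····v····
·········
·········
step 2: ·········
·········
·········
·········
····█····
···<█····
·········
·········
step 3: ·········
·········
·········
·········
···^█····
···██····
·········
·········
step 4: ·········
·········
·········
·········
···█>····
···██····
·········
·········
step 5: ·········
·········
·········
····^····
···█·····
···██····
·········
·········
step 6: ·········
·········
·········
····█>···
···█·····
···██····
·········
·········
step 7: ·········
·········
·········
····██···
···█·v···
···██····
·········
·········
step 8: ·········
·········
·········
····██···
···█<█···
···██····
·········
·········
step 9: ·········
·········
·········
····^█···
···███···
···██····
·········
·········
step 10: ·········
·········
·········
···<·█···
···███···
···██····
·········
·········
step 11: ·········
·········
···^·····
···█·█···
···███···
···██····
·········
·········
step 12: ·········
·········
···█>····
···█·█···
···███···
···██····
·········
·········
step 13: ·········
·········
···██····
···█v█···
···███···
···██····
·········
·········
step 14: ·········
·········
···██····
···<██···
···███···
···██····
·········
·········
step 15: ·········
·········
···██····
····██···
···v██···
···██····
·········
·········
step 16: ·········
·········
···██····
····██···
····>█···
···██····
·········
·········
step 17: ·········
·········
···██····
····^█···
·····█···
···██····
·········
·········
step 18: ·········
·········
···██····
···<·█···
·····█···
···██····
·········
·········
step 19: ·········
·········
···^█····
···█·█···
·····█···
···██····
·········
·········
step 20: ·········
·········
··<·█····
···█·█···
·····█···
···██····
·········
·········
step 21: ·········
··^······
··█·█····
···█·█···
·····█···
···██····
·········
·········
step 22: ·········
··█>·····
··█·█····
···█·█···
·····█···
···██····
·········
·········
step 23: ·········
··██·····
··█v█····
···█·█···
·····█···
···██····
·········
·········
step 24: ·········
··██·····
··<██····
···█·█···
·····█···
···██····
·········
·········
step 25: ·········
··██·····
···██····
··v█·█···
·····█···
···██····
·········
·········
step 26: ·········
··██·····
···██····
·<██·█···
·····█···
···██····
·········
·········
step 27: ·········
··██·····
·^·██····
·███·█···
·····█···
···██····
·········
·········
step 28: ·········
··██·····
·█>██····
·███·█···
·····█···
···██····
·········
·········
step 29: ·········
··██·····
·████····
·█v█·█···
·····█···
···██····
·········
·········
step 30: ·········
··██·····
·████····
·█·>·█···
·····█···
···██····
·········
·········
step 31: ·········
··██·····
·██^█····
·█···█···
·····█···
···██····
·········
·········
step 32: ·········
··██·····
·█<·█····
·█···█···
·····█···
···██····
·········
·········
step 33: ·········
··██·····
·█··█····
·█v··█···
·····█···
···██····
·········
·········
step 34: ·········
··██·····
·█··█····
·<█··█···
·····█···
···██····
·········
·········
step 35: ·········
··██·····
·█··█····
··█··█···
·v···█···
···██····
·········
·········
step 36: ·········
··██·····
·█··█····
··█··█···
<█···█···
···██····
·········
·········
step 37: ·········
··██·····
·█··█····
^·█··█···
██···█···
···██····
·········
·········
step 38: ·········
··██·····
·█··█····
█>█··█···
██···█···
···██····
·········
·········
step 39: ·········
··██·····
·█··█····
███··█···
█v···█···
···██····
·········
·········
step 40: ·········
··██·····
·█··█····
███··█···
█·>··█···
···██····
·········
·········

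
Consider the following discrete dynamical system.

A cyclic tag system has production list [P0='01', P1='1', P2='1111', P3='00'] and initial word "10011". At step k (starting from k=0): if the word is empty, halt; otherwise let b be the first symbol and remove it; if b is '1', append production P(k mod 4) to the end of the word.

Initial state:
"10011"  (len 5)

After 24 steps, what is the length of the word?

19

step 0: "10011"  (len 5)
step 1: "001101"  (len 6)
step 2: "01101"  (len 5)
step 3: "1101"  (len 4)
step 4: "10100"  (len 5)
step 5: "010001"  (len 6)
step 6: "10001"  (len 5)
step 7: "00011111"  (len 8)
step 8: "0011111"  (len 7)
step 9: "011111"  (len 6)
step 10: "11111"  (len 5)
step 11: "11111111"  (len 8)
step 12: "111111100"  (len 9)
step 13: "1111110001"  (len 10)
step 14: "1111100011"  (len 10)
step 15: "1111000111111"  (len 13)
step 16: "11100011111100"  (len 14)
step 17: "110001111110001"  (len 15)
step 18: "100011111100011"  (len 15)
step 19: "000111111000111111"  (len 18)
step 20: "00111111000111111"  (len 17)
step 21: "0111111000111111"  (len 16)
step 22: "111111000111111"  (len 15)
step 23: "111110001111111111"  (len 18)
step 24: "1111000111111111100"  (len 19)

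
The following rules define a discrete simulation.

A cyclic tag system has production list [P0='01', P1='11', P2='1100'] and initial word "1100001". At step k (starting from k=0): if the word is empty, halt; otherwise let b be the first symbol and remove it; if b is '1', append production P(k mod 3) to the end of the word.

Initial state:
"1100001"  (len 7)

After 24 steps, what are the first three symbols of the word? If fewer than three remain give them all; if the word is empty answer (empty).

[0] "1100001"  (len 7)
[1] "10000101"  (len 8)
[2] "000010111"  (len 9)
[3] "00010111"  (len 8)
[4] "0010111"  (len 7)
[5] "010111"  (len 6)
[6] "10111"  (len 5)
[7] "011101"  (len 6)
[8] "11101"  (len 5)
[9] "11011100"  (len 8)
[10] "101110001"  (len 9)
[11] "0111000111"  (len 10)
[12] "111000111"  (len 9)
[13] "1100011101"  (len 10)
[14] "10001110111"  (len 11)
[15] "00011101111100"  (len 14)
[16] "0011101111100"  (len 13)
[17] "011101111100"  (len 12)
[18] "11101111100"  (len 11)
[19] "110111110001"  (len 12)
[20] "1011111000111"  (len 13)
[21] "0111110001111100"  (len 16)
[22] "111110001111100"  (len 15)
[23] "1111000111110011"  (len 16)
[24] "1110001111100111100"  (len 19)

111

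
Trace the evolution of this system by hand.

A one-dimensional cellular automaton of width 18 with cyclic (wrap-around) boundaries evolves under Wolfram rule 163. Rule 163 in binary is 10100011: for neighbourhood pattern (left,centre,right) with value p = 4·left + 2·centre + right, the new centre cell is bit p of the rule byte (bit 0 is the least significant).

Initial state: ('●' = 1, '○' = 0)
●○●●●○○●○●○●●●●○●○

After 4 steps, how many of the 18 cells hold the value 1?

t=0: ●○●●●○○●○●○●●●●○●○
t=1: ○●○●○○●○●○●○●●○●○●
t=2: ●○●○○●○●○●○●○○●○●○
t=3: ○●○○●○●○●○●○○●○●○●
t=4: ●○○●○●○●○●○○●○●○●○

8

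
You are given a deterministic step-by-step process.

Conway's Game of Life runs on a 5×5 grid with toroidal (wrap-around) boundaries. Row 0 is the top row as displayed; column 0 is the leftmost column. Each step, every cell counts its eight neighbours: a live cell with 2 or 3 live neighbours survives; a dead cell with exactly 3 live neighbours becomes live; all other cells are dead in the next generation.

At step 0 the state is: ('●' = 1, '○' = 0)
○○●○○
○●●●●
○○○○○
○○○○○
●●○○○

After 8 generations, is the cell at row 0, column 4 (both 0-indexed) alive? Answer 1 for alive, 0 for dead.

t=0: ○○●○○
○●●●●
○○○○○
○○○○○
●●○○○
t=1: ○○○○●
○●●●○
○○●●○
○○○○○
○●○○○
t=2: ●●○●○
○●○○●
○●○●○
○○●○○
○○○○○
t=3: ●●●○●
○●○●●
●●○●○
○○●○○
○●●○○
t=4: ○○○○●
○○○○○
●●○●○
●○○●○
○○○○○
t=5: ○○○○○
●○○○●
●●●○○
●●●○○
○○○○●
t=6: ●○○○●
●○○○●
○○●●○
○○●●●
●●○○○
t=7: ○○○○○
●●○○○
●●●○○
●○○○●
○●●○○
t=8: ●○●○○
●○●○○
○○●○○
○○○●●
●●○○○

0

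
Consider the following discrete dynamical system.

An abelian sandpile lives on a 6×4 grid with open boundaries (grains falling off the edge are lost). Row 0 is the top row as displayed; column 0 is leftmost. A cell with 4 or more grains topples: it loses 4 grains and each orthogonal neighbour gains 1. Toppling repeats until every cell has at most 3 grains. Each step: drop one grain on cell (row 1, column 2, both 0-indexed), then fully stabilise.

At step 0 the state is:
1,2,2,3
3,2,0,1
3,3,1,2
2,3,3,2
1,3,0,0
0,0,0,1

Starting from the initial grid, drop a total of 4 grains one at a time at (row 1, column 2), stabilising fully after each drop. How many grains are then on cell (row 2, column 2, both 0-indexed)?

gen 0: 1,2,2,3
3,2,0,1
3,3,1,2
2,3,3,2
1,3,0,0
0,0,0,1
gen 1: 1,2,2,3
3,2,1,1
3,3,1,2
2,3,3,2
1,3,0,0
0,0,0,1
gen 2: 1,2,2,3
3,2,2,1
3,3,1,2
2,3,3,2
1,3,0,0
0,0,0,1
gen 3: 1,2,2,3
3,2,3,1
3,3,1,2
2,3,3,2
1,3,0,0
0,0,0,1
gen 4: 1,2,3,3
3,3,0,2
3,3,2,2
2,3,3,2
1,3,0,0
0,0,0,1

2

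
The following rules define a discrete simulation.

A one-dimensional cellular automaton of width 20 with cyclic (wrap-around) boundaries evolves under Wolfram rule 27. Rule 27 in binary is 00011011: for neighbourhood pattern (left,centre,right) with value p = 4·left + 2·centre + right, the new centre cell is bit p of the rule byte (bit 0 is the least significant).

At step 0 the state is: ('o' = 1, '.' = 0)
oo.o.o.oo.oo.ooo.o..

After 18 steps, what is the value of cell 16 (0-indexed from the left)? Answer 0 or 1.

1

gen 0: oo.o.o.oo.oo.ooo.o..
gen 1: o......o..o..o....oo
gen 2: .oooooo.oo.oo.ooooo.
gen 3: oo......o..o..o....o
gen 4: ..oooooo.oo.oo.ooooo
gen 5: ooo......o..o..o....
gen 6: o..oooooo.oo.oo.oooo
gen 7: .ooo......o..o..o...
gen 8: oo..oooooo.oo.oo.ooo
gen 9: ..ooo......o..o..o..
gen 10: ooo..oooooo.oo.oo.oo
gen 11: ...ooo......o..o..o.
gen 12: oooo..oooooo.oo.oo.o
gen 13: ....ooo......o..o..o
gen 14: ooooo..oooooo.oo.oo.
gen 15: o....ooo......o..o..
gen 16: .ooooo..oooooo.oo.oo
gen 17: .o....ooo......o..o.
gen 18: o.ooooo..oooooo.oo.o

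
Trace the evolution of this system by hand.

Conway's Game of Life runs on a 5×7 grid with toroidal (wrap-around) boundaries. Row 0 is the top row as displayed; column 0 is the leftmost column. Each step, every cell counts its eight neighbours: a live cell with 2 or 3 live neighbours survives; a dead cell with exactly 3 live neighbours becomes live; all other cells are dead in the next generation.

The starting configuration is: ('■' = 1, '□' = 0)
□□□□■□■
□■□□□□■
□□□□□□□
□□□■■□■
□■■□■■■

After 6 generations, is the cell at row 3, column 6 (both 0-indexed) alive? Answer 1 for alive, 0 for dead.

t=0: □□□□■□■
□■□□□□■
□□□□□□□
□□□■■□■
□■■□■■■
t=1: □■■■■□■
■□□□□■□
■□□□□■□
■□■■■□■
□□■□□□■
t=2: □■■■■□■
■□■■□■□
■□□■□■□
■□■■■□□
□□□□□□■
t=3: □■□□■□■
■□□□□■□
■□□□□■□
■■■■■■□
□□□□□□■
t=4: □□□□□□■
■■□□■■□
■□■■□■□
■■■■■■□
□□□□□□■
t=5: □□□□□□■
■■■■■■□
□□□□□□□
■□□□□■□
□■■■■□■
t=6: □□□□□□■
■■■■■■■
■□■■□■□
■■■■■■■
□■■■■□■

1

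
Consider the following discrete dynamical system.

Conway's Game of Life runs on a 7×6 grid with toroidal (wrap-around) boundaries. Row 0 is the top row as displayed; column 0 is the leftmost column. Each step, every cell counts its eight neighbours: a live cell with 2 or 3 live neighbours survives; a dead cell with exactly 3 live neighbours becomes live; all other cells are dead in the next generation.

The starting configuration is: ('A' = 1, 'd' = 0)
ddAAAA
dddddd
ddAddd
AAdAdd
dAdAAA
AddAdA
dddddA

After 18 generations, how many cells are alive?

9

[0] ddAAAA
dddddd
ddAddd
AAdAdd
dAdAAA
AddAdA
dddddA
[1] dddAAA
ddAdAd
dAAddd
AAdAdA
dAdAdd
ddAAdd
ddAddd
[2] ddAdAA
dAAdAA
ddddAA
dddAAd
dAdAdd
dAdAdd
ddAddd
[3] AdAdAA
dAAddd
AdAddd
ddAAdA
dddAdd
dAdAdd
dAAdAd
[4] AdddAA
ddAddd
Addddd
dAAAAd
dddAdd
dAdAAd
ddddAd
[5] dddAAA
AAdddd
dddddd
dAAAAd
dAdddd
ddAAAd
Addddd
[6] dAddAA
AdddAA
AddAdd
dAAAdd
dAdddd
dAAAdd
ddAddd
[7] dAdAAd
dAdAdd
AddAdd
AAdAdd
Addddd
dAdAdd
AdddAd
[8] AAdAAA
AAdAdd
AddAAd
AAAddA
Addddd
AAdddA
AAddAA
[9] dddAdd
dddddd
dddAAd
ddAAAd
ddAddd
ddddAd
dddAdd
[10] dddddd
dddAAd
ddAdAd
ddAdAd
ddAdAd
dddAdd
dddAAd
[11] dddddd
dddAAd
ddAdAA
dAAdAA
ddAdAd
ddAddd
dddAAd
[12] dddddd
dddAAA
AAAddd
AAAddd
ddAdAA
ddAdAd
dddAdd
[13] dddAdd
AAAAAA
ddddAd
dddddd
AdAdAA
ddAdAA
dddAdd
[14] AAdddA
AAAddA
AAAdAd
dddAAd
AAddAd
AAAddd
ddAAdd
[15] dddAAA
dddAAd
ddddAd
ddddAd
AdddAd
AddddA
dddAdA
[16] ddAddA
dddddd
ddddAA
dddAAd
AdddAd
Addddd
dddAdd
[17] dddddd
ddddAA
dddAAA
dddAdd
dddAAd
dddddA
dddddd
[18] dddddd
dddAdA
dddAdA
ddAddA
dddAAd
ddddAd
dddddd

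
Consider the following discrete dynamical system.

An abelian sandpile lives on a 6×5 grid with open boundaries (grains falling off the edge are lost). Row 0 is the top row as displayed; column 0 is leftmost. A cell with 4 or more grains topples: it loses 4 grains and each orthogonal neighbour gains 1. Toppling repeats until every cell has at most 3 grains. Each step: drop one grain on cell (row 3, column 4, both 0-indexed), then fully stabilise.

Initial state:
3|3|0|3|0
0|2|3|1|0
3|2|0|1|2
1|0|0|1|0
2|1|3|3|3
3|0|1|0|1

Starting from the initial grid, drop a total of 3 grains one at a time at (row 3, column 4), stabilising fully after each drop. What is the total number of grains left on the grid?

45

k=0  3|3|0|3|0
0|2|3|1|0
3|2|0|1|2
1|0|0|1|0
2|1|3|3|3
3|0|1|0|1
k=1  3|3|0|3|0
0|2|3|1|0
3|2|0|1|2
1|0|0|1|1
2|1|3|3|3
3|0|1|0|1
k=2  3|3|0|3|0
0|2|3|1|0
3|2|0|1|2
1|0|0|1|2
2|1|3|3|3
3|0|1|0|1
k=3  3|3|0|3|0
0|2|3|1|0
3|2|0|1|2
1|0|0|1|3
2|1|3|3|3
3|0|1|0|1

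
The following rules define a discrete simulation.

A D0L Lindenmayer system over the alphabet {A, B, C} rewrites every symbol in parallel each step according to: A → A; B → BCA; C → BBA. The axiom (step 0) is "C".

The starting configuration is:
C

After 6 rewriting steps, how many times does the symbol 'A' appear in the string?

[0] C
[1] BBA
[2] BCABCAA
[3] BCABBAABCABBAAA
[4] BCABBAABCABCAAABCABBAABCABCAAAA
[5] BCABBAABCABCAAABCABBAABCABBAAAABCABBAABCABCAAABCABBAABCABBAAAAA
[6] BCABBAABCABCAAABCABBAABCABBAAAABCABBAABCABCAAABCABBAABCABC…ABCABCAAABCABBAABCABBAAAABCABBAABCABCAAABCABBAABCABCAAAAAA  (len 127)

63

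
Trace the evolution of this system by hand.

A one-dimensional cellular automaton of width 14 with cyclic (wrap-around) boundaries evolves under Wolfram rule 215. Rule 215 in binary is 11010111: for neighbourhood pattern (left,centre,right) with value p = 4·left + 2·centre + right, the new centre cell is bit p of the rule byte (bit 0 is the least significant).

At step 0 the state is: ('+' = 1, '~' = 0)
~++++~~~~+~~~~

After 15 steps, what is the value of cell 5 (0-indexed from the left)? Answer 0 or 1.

step 0: ~++++~~~~+~~~~
step 1: +~++++++++++++
step 2: +~~+++++++++++
step 3: +++~++++++++++
step 4: +++~~+++++++++
step 5: +++++~++++++++
step 6: +++++~~+++++++
step 7: +++++++~++++++
step 8: +++++++~~+++++
step 9: +++++++++~++++
step 10: +++++++++~~+++
step 11: +++++++++++~++
step 12: +++++++++++~~+
step 13: +++++++++++++~
step 14: ~++++++++++++~
step 15: +~++++++++++++

1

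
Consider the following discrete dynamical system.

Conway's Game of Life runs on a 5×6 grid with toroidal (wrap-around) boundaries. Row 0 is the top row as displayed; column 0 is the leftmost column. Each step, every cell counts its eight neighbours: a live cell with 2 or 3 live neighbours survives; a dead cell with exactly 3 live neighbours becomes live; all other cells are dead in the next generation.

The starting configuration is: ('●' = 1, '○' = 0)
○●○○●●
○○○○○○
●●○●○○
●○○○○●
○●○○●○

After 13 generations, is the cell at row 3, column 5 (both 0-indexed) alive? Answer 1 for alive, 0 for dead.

t=0: ○●○○●●
○○○○○○
●●○●○○
●○○○○●
○●○○●○
t=1: ●○○○●●
○●●○●●
●●○○○●
○○●○●●
○●○○●○
t=2: ○○●○○○
○○●●○○
○○○○○○
○○●●●○
○●○○○○
t=3: ○●●●○○
○○●●○○
○○○○●○
○○●●○○
○●○○○○
t=4: ○●○●○○
○●○○●○
○○○○●○
○○●●○○
○●○○○○
t=5: ●●○○○○
○○●●●○
○○●○●○
○○●●○○
○●○●○○
t=6: ●●○○●○
○○●○●●
○●○○●○
○●○○●○
●●○●○○
t=7: ○○○○●○
○○●○●○
●●●○●○
○●○●●●
○○○●●○
t=8: ○○○○●●
○○●○●○
●○○○○○
○●○○○○
○○●○○○
t=9: ○○○○●●
○○○●●○
○●○○○○
○●○○○○
○○○○○○
t=10: ○○○●●●
○○○●●●
○○●○○○
○○○○○○
○○○○○○
t=11: ○○○●○●
○○●○○●
○○○●●○
○○○○○○
○○○○●○
t=12: ○○○●○●
○○●○○●
○○○●●○
○○○●●○
○○○○●○
t=13: ○○○●○●
○○●○○●
○○●○○●
○○○○○●
○○○○○●

1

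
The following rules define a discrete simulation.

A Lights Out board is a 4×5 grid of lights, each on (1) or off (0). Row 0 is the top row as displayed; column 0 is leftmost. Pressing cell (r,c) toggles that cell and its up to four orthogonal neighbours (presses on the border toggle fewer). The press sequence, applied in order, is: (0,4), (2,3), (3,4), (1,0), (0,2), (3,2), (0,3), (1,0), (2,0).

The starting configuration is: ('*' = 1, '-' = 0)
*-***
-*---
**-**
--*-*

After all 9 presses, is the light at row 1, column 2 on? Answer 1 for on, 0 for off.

1

gen 0: *-***
-*---
**-**
--*-*
gen 1: *-*--
-*--*
**-**
--*-*
gen 2: *-*--
-*-**
***--
--***
gen 3: *-*--
-*-**
***-*
--*--
gen 4: --*--
*--**
-**-*
--*--
gen 5: -*-*-
*-***
-**-*
--*--
gen 6: -*-*-
*-***
-*--*
-*-*-
gen 7: -**-*
*-*-*
-*--*
-*-*-
gen 8: ***-*
-**-*
**--*
-*-*-
gen 9: ***-*
***-*
----*
**-*-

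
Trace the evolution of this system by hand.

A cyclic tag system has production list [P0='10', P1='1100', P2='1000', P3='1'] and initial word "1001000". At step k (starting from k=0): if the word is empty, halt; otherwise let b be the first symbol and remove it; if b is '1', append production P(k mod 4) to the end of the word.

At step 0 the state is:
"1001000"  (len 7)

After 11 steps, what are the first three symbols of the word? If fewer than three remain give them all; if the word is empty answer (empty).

[0] "1001000"  (len 7)
[1] "00100010"  (len 8)
[2] "0100010"  (len 7)
[3] "100010"  (len 6)
[4] "000101"  (len 6)
[5] "00101"  (len 5)
[6] "0101"  (len 4)
[7] "101"  (len 3)
[8] "011"  (len 3)
[9] "11"  (len 2)
[10] "11100"  (len 5)
[11] "11001000"  (len 8)

110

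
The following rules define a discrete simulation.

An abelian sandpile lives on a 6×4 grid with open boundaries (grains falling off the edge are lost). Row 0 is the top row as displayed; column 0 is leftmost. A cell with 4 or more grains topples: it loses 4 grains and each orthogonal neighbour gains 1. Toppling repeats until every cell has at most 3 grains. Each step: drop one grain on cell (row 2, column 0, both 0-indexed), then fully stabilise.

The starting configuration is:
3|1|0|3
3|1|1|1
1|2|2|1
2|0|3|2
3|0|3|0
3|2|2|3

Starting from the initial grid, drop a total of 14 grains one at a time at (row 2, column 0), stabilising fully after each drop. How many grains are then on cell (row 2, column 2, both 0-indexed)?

0) 3|1|0|3
3|1|1|1
1|2|2|1
2|0|3|2
3|0|3|0
3|2|2|3
1) 3|1|0|3
3|1|1|1
2|2|2|1
2|0|3|2
3|0|3|0
3|2|2|3
2) 3|1|0|3
3|1|1|1
3|2|2|1
2|0|3|2
3|0|3|0
3|2|2|3
3) 0|2|0|3
1|2|1|1
1|3|2|1
3|0|3|2
3|0|3|0
3|2|2|3
4) 0|2|0|3
1|2|1|1
2|3|2|1
3|0|3|2
3|0|3|0
3|2|2|3
5) 0|2|0|3
1|2|1|1
3|3|2|1
3|0|3|2
3|0|3|0
3|2|2|3
6) 0|2|0|3
2|3|1|1
2|0|3|1
1|2|3|2
1|1|3|0
0|3|2|3
7) 0|2|0|3
2|3|1|1
3|0|3|1
1|2|3|2
1|1|3|0
0|3|2|3
8) 0|2|0|3
3|3|1|1
0|1|3|1
2|2|3|2
1|1|3|0
0|3|2|3
9) 0|2|0|3
3|3|1|1
1|1|3|1
2|2|3|2
1|1|3|0
0|3|2|3
10) 0|2|0|3
3|3|1|1
2|1|3|1
2|2|3|2
1|1|3|0
0|3|2|3
11) 0|2|0|3
3|3|1|1
3|1|3|1
2|2|3|2
1|1|3|0
0|3|2|3
12) 1|3|0|3
1|0|2|1
1|3|3|1
3|2|3|2
1|1|3|0
0|3|2|3
13) 1|3|0|3
1|0|2|1
2|3|3|1
3|2|3|2
1|1|3|0
0|3|2|3
14) 1|3|0|3
1|0|2|1
3|3|3|1
3|2|3|2
1|1|3|0
0|3|2|3

3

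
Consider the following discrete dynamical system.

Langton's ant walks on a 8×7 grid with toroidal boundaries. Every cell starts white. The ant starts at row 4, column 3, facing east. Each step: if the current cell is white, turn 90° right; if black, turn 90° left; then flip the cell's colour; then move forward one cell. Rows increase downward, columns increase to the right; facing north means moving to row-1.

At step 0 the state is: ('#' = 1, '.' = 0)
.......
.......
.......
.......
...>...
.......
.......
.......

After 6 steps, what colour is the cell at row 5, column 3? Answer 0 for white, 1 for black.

0) .......
.......
.......
.......
...>...
.......
.......
.......
1) .......
.......
.......
.......
...#...
...v...
.......
.......
2) .......
.......
.......
.......
...#...
..<#...
.......
.......
3) .......
.......
.......
.......
..^#...
..##...
.......
.......
4) .......
.......
.......
.......
..#>...
..##...
.......
.......
5) .......
.......
.......
...^...
..#....
..##...
.......
.......
6) .......
.......
.......
...#>..
..#....
..##...
.......
.......

1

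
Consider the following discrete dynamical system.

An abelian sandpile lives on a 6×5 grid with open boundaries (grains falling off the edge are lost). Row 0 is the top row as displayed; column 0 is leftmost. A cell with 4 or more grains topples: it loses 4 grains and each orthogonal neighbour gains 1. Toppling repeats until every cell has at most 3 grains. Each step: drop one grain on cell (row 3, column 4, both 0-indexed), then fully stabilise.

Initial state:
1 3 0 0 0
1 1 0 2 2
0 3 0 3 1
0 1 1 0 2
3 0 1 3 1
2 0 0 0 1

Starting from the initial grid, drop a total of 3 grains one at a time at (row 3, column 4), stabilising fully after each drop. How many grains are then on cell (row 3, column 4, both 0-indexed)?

1

0) 1 3 0 0 0
1 1 0 2 2
0 3 0 3 1
0 1 1 0 2
3 0 1 3 1
2 0 0 0 1
1) 1 3 0 0 0
1 1 0 2 2
0 3 0 3 1
0 1 1 0 3
3 0 1 3 1
2 0 0 0 1
2) 1 3 0 0 0
1 1 0 2 2
0 3 0 3 2
0 1 1 1 0
3 0 1 3 2
2 0 0 0 1
3) 1 3 0 0 0
1 1 0 2 2
0 3 0 3 2
0 1 1 1 1
3 0 1 3 2
2 0 0 0 1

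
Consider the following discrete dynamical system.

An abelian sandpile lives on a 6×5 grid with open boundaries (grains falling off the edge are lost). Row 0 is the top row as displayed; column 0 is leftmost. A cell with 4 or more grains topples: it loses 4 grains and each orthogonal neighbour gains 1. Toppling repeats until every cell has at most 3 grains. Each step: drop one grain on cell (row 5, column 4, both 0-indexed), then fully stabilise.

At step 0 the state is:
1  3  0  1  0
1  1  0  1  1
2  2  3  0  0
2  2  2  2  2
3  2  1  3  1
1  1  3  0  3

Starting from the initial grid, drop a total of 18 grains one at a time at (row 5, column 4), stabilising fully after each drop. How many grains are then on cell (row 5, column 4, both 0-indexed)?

0) 1  3  0  1  0
1  1  0  1  1
2  2  3  0  0
2  2  2  2  2
3  2  1  3  1
1  1  3  0  3
1) 1  3  0  1  0
1  1  0  1  1
2  2  3  0  0
2  2  2  2  2
3  2  1  3  2
1  1  3  1  0
2) 1  3  0  1  0
1  1  0  1  1
2  2  3  0  0
2  2  2  2  2
3  2  1  3  2
1  1  3  1  1
3) 1  3  0  1  0
1  1  0  1  1
2  2  3  0  0
2  2  2  2  2
3  2  1  3  2
1  1  3  1  2
4) 1  3  0  1  0
1  1  0  1  1
2  2  3  0  0
2  2  2  2  2
3  2  1  3  2
1  1  3  1  3
5) 1  3  0  1  0
1  1  0  1  1
2  2  3  0  0
2  2  2  2  2
3  2  1  3  3
1  1  3  2  0
6) 1  3  0  1  0
1  1  0  1  1
2  2  3  0  0
2  2  2  2  2
3  2  1  3  3
1  1  3  2  1
7) 1  3  0  1  0
1  1  0  1  1
2  2  3  0  0
2  2  2  2  2
3  2  1  3  3
1  1  3  2  2
8) 1  3  0  1  0
1  1  0  1  1
2  2  3  0  0
2  2  2  2  2
3  2  1  3  3
1  1  3  2  3
9) 1  3  0  1  0
1  1  0  1  1
2  2  3  0  0
2  2  2  3  3
3  2  3  1  1
1  2  0  1  2
10) 1  3  0  1  0
1  1  0  1  1
2  2  3  0  0
2  2  2  3  3
3  2  3  1  1
1  2  0  1  3
11) 1  3  0  1  0
1  1  0  1  1
2  2  3  0  0
2  2  2  3  3
3  2  3  1  2
1  2  0  2  0
12) 1  3  0  1  0
1  1  0  1  1
2  2  3  0  0
2  2  2  3  3
3  2  3  1  2
1  2  0  2  1
13) 1  3  0  1  0
1  1  0  1  1
2  2  3  0  0
2  2  2  3  3
3  2  3  1  2
1  2  0  2  2
14) 1  3  0  1  0
1  1  0  1  1
2  2  3  0  0
2  2  2  3  3
3  2  3  1  2
1  2  0  2  3
15) 1  3  0  1  0
1  1  0  1  1
2  2  3  0  0
2  2  2  3  3
3  2  3  1  3
1  2  0  3  0
16) 1  3  0  1  0
1  1  0  1  1
2  2  3  0  0
2  2  2  3  3
3  2  3  1  3
1  2  0  3  1
17) 1  3  0  1  0
1  1  0  1  1
2  2  3  0  0
2  2  2  3  3
3  2  3  1  3
1  2  0  3  2
18) 1  3  0  1  0
1  1  0  1  1
2  2  3  0  0
2  2  2  3  3
3  2  3  1  3
1  2  0  3  3

3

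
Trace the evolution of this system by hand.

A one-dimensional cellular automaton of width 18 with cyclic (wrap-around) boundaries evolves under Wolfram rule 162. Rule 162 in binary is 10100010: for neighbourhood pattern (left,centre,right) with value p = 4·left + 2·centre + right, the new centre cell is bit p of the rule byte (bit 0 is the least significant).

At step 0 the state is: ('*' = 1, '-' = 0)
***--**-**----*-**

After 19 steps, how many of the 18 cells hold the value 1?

0) ***--**-**----*-**
1) **--*--*-----*-*-*
2) *--*--*-----*-*-*-
3) --*--*-----*-*-*-*
4) -*--*-----*-*-*-*-
5) *--*-----*-*-*-*--
6) --*-----*-*-*-*--*
7) -*-----*-*-*-*--*-
8) *-----*-*-*-*--*--
9) -----*-*-*-*--*--*
10) ----*-*-*-*--*--*-
11) ---*-*-*-*--*--*--
12) --*-*-*-*--*--*---
13) -*-*-*-*--*--*----
14) *-*-*-*--*--*-----
15) -*-*-*--*--*-----*
16) *-*-*--*--*-----*-
17) -*-*--*--*-----*-*
18) *-*--*--*-----*-*-
19) -*--*--*-----*-*-*

6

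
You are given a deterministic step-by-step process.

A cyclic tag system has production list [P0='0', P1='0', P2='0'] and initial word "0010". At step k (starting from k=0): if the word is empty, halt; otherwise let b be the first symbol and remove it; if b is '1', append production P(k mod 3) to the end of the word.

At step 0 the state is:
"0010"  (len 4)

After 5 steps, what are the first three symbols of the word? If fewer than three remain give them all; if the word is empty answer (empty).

(empty)

k=0  "0010"  (len 4)
k=1  "010"  (len 3)
k=2  "10"  (len 2)
k=3  "00"  (len 2)
k=4  "0"  (len 1)
k=5  (halted — word empty)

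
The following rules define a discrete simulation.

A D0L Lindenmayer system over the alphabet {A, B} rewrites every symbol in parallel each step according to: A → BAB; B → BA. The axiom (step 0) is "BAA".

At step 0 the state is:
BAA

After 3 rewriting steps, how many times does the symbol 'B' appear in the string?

0) BAA
1) BABABBAB
2) BABABBABABBABABABBA
3) BABABBABABBABABABBABABBABABABBABABBABABBABABAB

27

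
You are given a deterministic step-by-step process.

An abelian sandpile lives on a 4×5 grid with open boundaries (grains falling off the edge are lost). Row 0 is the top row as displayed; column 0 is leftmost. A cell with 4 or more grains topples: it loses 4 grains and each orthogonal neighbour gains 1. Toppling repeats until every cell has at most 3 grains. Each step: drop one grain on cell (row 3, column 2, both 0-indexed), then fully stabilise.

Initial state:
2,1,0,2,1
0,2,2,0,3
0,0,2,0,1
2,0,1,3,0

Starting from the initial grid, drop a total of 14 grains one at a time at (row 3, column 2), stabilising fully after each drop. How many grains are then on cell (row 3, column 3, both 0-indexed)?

3

[0] 2,1,0,2,1
0,2,2,0,3
0,0,2,0,1
2,0,1,3,0
[1] 2,1,0,2,1
0,2,2,0,3
0,0,2,0,1
2,0,2,3,0
[2] 2,1,0,2,1
0,2,2,0,3
0,0,2,0,1
2,0,3,3,0
[3] 2,1,0,2,1
0,2,2,0,3
0,0,3,1,1
2,1,1,0,1
[4] 2,1,0,2,1
0,2,2,0,3
0,0,3,1,1
2,1,2,0,1
[5] 2,1,0,2,1
0,2,2,0,3
0,0,3,1,1
2,1,3,0,1
[6] 2,1,0,2,1
0,2,3,0,3
0,1,0,2,1
2,2,1,1,1
[7] 2,1,0,2,1
0,2,3,0,3
0,1,0,2,1
2,2,2,1,1
[8] 2,1,0,2,1
0,2,3,0,3
0,1,0,2,1
2,2,3,1,1
[9] 2,1,0,2,1
0,2,3,0,3
0,1,1,2,1
2,3,0,2,1
[10] 2,1,0,2,1
0,2,3,0,3
0,1,1,2,1
2,3,1,2,1
[11] 2,1,0,2,1
0,2,3,0,3
0,1,1,2,1
2,3,2,2,1
[12] 2,1,0,2,1
0,2,3,0,3
0,1,1,2,1
2,3,3,2,1
[13] 2,1,0,2,1
0,2,3,0,3
0,2,2,2,1
3,0,1,3,1
[14] 2,1,0,2,1
0,2,3,0,3
0,2,2,2,1
3,0,2,3,1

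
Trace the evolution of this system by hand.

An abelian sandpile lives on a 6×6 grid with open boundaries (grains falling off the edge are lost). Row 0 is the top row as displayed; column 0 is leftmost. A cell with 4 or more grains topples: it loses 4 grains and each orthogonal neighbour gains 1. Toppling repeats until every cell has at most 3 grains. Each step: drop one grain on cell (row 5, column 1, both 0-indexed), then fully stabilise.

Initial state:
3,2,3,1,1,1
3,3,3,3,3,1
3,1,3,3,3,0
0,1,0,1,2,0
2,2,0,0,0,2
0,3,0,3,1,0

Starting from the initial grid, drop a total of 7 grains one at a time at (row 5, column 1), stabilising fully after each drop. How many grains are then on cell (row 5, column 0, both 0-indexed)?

0) 3,2,3,1,1,1
3,3,3,3,3,1
3,1,3,3,3,0
0,1,0,1,2,0
2,2,0,0,0,2
0,3,0,3,1,0
1) 3,2,3,1,1,1
3,3,3,3,3,1
3,1,3,3,3,0
0,1,0,1,2,0
2,3,0,0,0,2
1,0,1,3,1,0
2) 3,2,3,1,1,1
3,3,3,3,3,1
3,1,3,3,3,0
0,1,0,1,2,0
2,3,0,0,0,2
1,1,1,3,1,0
3) 3,2,3,1,1,1
3,3,3,3,3,1
3,1,3,3,3,0
0,1,0,1,2,0
2,3,0,0,0,2
1,2,1,3,1,0
4) 3,2,3,1,1,1
3,3,3,3,3,1
3,1,3,3,3,0
0,1,0,1,2,0
2,3,0,0,0,2
1,3,1,3,1,0
5) 3,2,3,1,1,1
3,3,3,3,3,1
3,1,3,3,3,0
0,2,0,1,2,0
3,0,1,0,0,2
2,1,2,3,1,0
6) 3,2,3,1,1,1
3,3,3,3,3,1
3,1,3,3,3,0
0,2,0,1,2,0
3,0,1,0,0,2
2,2,2,3,1,0
7) 3,2,3,1,1,1
3,3,3,3,3,1
3,1,3,3,3,0
0,2,0,1,2,0
3,0,1,0,0,2
2,3,2,3,1,0

2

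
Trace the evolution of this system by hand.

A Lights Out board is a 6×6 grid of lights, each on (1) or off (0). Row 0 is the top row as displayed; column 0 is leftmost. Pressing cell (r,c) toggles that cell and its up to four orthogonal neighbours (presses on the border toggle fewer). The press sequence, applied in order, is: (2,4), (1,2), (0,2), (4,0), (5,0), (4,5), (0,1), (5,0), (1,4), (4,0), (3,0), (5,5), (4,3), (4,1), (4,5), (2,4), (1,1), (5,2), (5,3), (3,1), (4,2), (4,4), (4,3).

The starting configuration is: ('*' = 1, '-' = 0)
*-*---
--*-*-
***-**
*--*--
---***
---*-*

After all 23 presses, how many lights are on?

gen 0: *-*---
--*-*-
***-**
*--*--
---***
---*-*
gen 1: *-*---
--*---
****--
*--**-
---***
---*-*
gen 2: *-----
-*-*--
**-*--
*--**-
---***
---*-*
gen 3: ****--
-***--
**-*--
*--**-
---***
---*-*
gen 4: ****--
-***--
**-*--
---**-
**-***
*--*-*
gen 5: ****--
-***--
**-*--
---**-
-*-***
-*-*-*
gen 6: ****--
-***--
**-*--
---***
-*-*--
-*-*--
gen 7: ---*--
--**--
**-*--
---***
-*-*--
-*-*--
gen 8: ---*--
--**--
**-*--
---***
**-*--
*--*--
gen 9: ---**-
--*-**
**-**-
---***
**-*--
*--*--
gen 10: ---**-
--*-**
**-**-
*--***
---*--
---*--
gen 11: ---**-
--*-**
-*-**-
-*-***
*--*--
---*--
gen 12: ---**-
--*-**
-*-**-
-*-***
*--*-*
---***
gen 13: ---**-
--*-**
-*-**-
-*--**
*-*-**
----**
gen 14: ---**-
--*-**
-*-**-
----**
-*--**
-*--**
gen 15: ---**-
--*-**
-*-**-
----*-
-*----
-*--*-
gen 16: ---**-
--*--*
-*---*
------
-*----
-*--*-
gen 17: -*-**-
**---*
-----*
------
-*----
-*--*-
gen 18: -*-**-
**---*
-----*
------
-**---
--***-
gen 19: -*-**-
**---*
-----*
------
-***--
------
gen 20: -*-**-
**---*
-*---*
***---
--**--
------
gen 21: -*-**-
**---*
-*---*
**----
-*----
--*---
gen 22: -*-**-
**---*
-*---*
**--*-
-*-***
--*-*-
gen 23: -*-**-
**---*
-*---*
**-**-
-**--*
--***-

18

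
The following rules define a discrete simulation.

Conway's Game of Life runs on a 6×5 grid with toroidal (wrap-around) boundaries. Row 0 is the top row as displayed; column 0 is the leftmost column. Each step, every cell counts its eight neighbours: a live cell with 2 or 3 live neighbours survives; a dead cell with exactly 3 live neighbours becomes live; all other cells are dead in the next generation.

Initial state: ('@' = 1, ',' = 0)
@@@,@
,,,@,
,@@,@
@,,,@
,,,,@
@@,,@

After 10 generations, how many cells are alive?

2

[0] @@@,@
,,,@,
,@@,@
@,,,@
,,,,@
@@,,@
[1] ,,@,,
,,,,,
,@@,@
,@,,@
,@,@,
,,@,,
[2] ,,,,,
,@@@,
,@@@,
,@,,@
@@,@,
,@@@,
[3] ,,,,,
,@,@,
,,,,@
,,,,@
,,,@,
@@,@@
[4] ,@,@,
,,,,,
@,,@@
,,,@@
,,@@,
@,@@@
[5] @@,@,
@,@@,
@,,@,
@,,,,
@@,,,
@,,,,
[6] @,,@,
@,,@,
@,@@,
@,,,,
@@,,@
,,@,,
[7] ,@@@,
@,,@,
@,@@,
,,@@,
@@,,@
,,@@,
[8] ,@,,,
@,,,,
,,,,,
,,,,,
@@,,@
,,,,,
[9] ,,,,,
,,,,,
,,,,,
@,,,,
@,,,,
,@,,,
[10] ,,,,,
,,,,,
,,,,,
,,,,,
@@,,,
,,,,,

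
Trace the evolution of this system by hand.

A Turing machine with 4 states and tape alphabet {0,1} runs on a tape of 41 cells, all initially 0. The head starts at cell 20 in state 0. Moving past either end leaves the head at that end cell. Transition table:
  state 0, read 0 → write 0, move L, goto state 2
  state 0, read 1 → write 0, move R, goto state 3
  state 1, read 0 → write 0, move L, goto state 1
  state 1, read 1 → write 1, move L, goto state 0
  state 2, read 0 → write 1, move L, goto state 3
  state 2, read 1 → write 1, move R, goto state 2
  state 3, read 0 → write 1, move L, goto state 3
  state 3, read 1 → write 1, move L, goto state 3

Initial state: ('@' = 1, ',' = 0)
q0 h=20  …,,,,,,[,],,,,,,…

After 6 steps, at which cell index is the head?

14

[0] q0 h=20  …,,,,,,[,],,,,,,…
[1] q2 h=19  …,,,,,,[,],,,,,,…
[2] q3 h=18  …,,,,,,[,]@,,,,,…
[3] q3 h=17  …,,,,,,[,]@@,,,,…
[4] q3 h=16  …,,,,,,[,]@@@,,,…
[5] q3 h=15  …,,,,,,[,]@@@@,,…
[6] q3 h=14  …,,,,,,[,]@@@@@,…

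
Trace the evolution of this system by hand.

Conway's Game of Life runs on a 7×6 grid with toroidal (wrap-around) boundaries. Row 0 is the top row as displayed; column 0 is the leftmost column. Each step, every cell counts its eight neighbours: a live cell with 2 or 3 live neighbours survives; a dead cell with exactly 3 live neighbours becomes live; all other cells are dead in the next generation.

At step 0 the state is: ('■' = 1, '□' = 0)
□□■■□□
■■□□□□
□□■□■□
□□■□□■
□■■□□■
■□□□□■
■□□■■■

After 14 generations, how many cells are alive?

t=0: □□■■□□
■■□□□□
□□■□■□
□□■□□■
□■■□□■
■□□□□■
■□□■■■
t=1: □□■■□□
□■□□□□
■□■■□■
■□■□■■
□■■□■■
□□■■□□
■■■■□□
t=2: ■□□■□□
■■□□■□
□□■■□□
□□□□□□
□□□□□□
□□□□□■
□□□□■□
t=3: ■■□■■□
■■□□■■
□■■■□□
□□□□□□
□□□□□□
□□□□□□
□□□□■■
t=4: □■■■□□
□□□□□□
□■■■■■
□□■□□□
□□□□□□
□□□□□□
■□□■■■
t=5: ■■■■□■
■□□□□□
□■■■■□
□■■□■□
□□□□□□
□□□□■■
■■□■■■
t=6: □□□■□□
□□□□□□
■□□□■■
□■□□■□
□□□■■■
□□□■□□
□□□□□□
t=7: □□□□□□
□□□□■■
■□□□■■
□□□□□□
□□■■□■
□□□■□□
□□□□□□
t=8: □□□□□□
■□□□■□
■□□□■□
■□□■□□
□□■■■□
□□■■■□
□□□□□□
t=9: □□□□□□
□□□□□□
■■□■■□
□■■□□□
□■□□□■
□□■□■□
□□□■□□
t=10: □□□□□□
□□□□□□
■■□■□□
□□□■■■
■■□■□□
□□■■■□
□□□■□□
t=11: □□□□□□
□□□□□□
■□■■□■
□□□■□■
■■□□□□
□■□□■□
□□■■■□
t=12: □□□■□□
□□□□□□
■□■■□■
□□□■□■
■■■□■■
■■□□■■
□□■■■□
t=13: □□■■■□
□□■■■□
■□■■□■
□□□□□□
□□■□□□
□□□□□□
■■■□□□
t=14: □□□□■■
□□□□□□
□■■□□■
□■■■□□
□□□□□□
□□■□□□
□■■□□□

11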